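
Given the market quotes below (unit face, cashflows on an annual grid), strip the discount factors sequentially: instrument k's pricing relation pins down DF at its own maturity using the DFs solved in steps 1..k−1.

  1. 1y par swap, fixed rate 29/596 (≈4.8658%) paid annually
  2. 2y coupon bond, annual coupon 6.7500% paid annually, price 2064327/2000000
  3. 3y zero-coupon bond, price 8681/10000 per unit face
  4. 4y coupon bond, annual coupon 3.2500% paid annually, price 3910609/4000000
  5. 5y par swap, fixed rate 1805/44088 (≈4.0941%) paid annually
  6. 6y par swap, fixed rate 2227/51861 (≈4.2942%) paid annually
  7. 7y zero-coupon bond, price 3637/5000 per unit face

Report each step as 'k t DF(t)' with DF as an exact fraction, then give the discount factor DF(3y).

1 1 596/625
2 2 4533/5000
3 3 8681/10000
4 4 861/1000
5 5 1639/2000
6 6 7773/10000
7 7 3637/5000
DF(3y) = 8681/10000 ≈ 0.868100

step 1 [1y] swap r/1=29/596: DF=(1 − 29/596·(0))/(1+29/596) = 596/625 ≈ 0.953600
step 2 [2y] bond c/1=27/400: DF=(2064327/2000000 − 27/400·(0.953600))/(1+27/400) = 4533/5000 ≈ 0.906600
step 3 [3y] zero: DF = P = 8681/10000 ≈ 0.868100
step 4 [4y] bond c/1=13/400: DF=(3910609/4000000 − 13/400·(0.953600+0.906600+0.868100))/(1+13/400) = 861/1000 ≈ 0.861000
step 5 [5y] swap r/1=1805/44088: DF=(1 − 1805/44088·(0.953600+0.906600+0.868100+0.861000))/(1+1805/44088) = 1639/2000 ≈ 0.819500
step 6 [6y] swap r/1=2227/51861: DF=(1 − 2227/51861·(0.953600+0.906600+0.868100+0.861000+0.819500))/(1+2227/51861) = 7773/10000 ≈ 0.777300
step 7 [7y] zero: DF = P = 3637/5000 ≈ 0.727400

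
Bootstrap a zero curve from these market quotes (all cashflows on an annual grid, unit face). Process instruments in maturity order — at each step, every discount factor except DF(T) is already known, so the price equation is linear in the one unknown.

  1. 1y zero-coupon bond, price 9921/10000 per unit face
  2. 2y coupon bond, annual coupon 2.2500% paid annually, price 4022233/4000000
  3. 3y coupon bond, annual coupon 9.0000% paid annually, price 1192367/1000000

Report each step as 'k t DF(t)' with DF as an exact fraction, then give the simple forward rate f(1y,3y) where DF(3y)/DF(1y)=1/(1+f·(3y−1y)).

1 1 9921/10000
2 2 601/625
3 3 4663/5000
f(1y,3y) = ((9921/10000)/(4663/5000) − 1)/(2) = 595/18652 ≈ 3.1900%

step 1 [1y] zero: DF = P = 9921/10000 ≈ 0.992100
step 2 [2y] bond c/1=9/400: DF=(4022233/4000000 − 9/400·(0.992100))/(1+9/400) = 601/625 ≈ 0.961600
step 3 [3y] bond c/1=9/100: DF=(1192367/1000000 − 9/100·(0.992100+0.961600))/(1+9/100) = 4663/5000 ≈ 0.932600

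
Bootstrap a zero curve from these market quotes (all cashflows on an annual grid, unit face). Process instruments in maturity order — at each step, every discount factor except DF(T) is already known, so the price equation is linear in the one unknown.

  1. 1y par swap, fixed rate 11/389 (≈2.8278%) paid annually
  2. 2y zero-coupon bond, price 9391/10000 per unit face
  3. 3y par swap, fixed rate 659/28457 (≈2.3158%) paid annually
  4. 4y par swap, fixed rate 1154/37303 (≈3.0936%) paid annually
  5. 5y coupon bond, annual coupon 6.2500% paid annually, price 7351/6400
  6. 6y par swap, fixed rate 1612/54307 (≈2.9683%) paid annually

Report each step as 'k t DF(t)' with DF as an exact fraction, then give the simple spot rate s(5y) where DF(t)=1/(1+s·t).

step 1 [1y] swap r/1=11/389: DF=(1 − 11/389·(0))/(1+11/389) = 389/400 ≈ 0.972500
step 2 [2y] zero: DF = P = 9391/10000 ≈ 0.939100
step 3 [3y] swap r/1=659/28457: DF=(1 − 659/28457·(0.972500+0.939100))/(1+659/28457) = 9341/10000 ≈ 0.934100
step 4 [4y] swap r/1=1154/37303: DF=(1 − 1154/37303·(0.972500+0.939100+0.934100))/(1+1154/37303) = 4423/5000 ≈ 0.884600
step 5 [5y] bond c/1=1/16: DF=(7351/6400 − 1/16·(0.972500+0.939100+0.934100+0.884600))/(1+1/16) = 1077/1250 ≈ 0.861600
step 6 [6y] swap r/1=1612/54307: DF=(1 − 1612/54307·(0.972500+0.939100+0.934100+0.884600+0.861600))/(1+1612/54307) = 2097/2500 ≈ 0.838800

1 1 389/400
2 2 9391/10000
3 3 9341/10000
4 4 4423/5000
5 5 1077/1250
6 6 2097/2500
s(5y) = (1/(1077/1250) − 1)/(5) = 173/5385 ≈ 3.2126%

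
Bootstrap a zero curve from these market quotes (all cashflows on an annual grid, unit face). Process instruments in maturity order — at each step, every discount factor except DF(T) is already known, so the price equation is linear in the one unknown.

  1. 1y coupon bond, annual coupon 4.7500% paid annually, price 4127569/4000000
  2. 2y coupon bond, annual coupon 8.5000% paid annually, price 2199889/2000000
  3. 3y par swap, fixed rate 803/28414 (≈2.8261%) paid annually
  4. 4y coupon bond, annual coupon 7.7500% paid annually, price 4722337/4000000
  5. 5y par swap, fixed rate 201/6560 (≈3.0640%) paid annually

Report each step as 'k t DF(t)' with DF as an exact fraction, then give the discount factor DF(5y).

1 1 9851/10000
2 2 4683/5000
3 3 9197/10000
4 4 8913/10000
5 5 8593/10000
DF(5y) = 8593/10000 ≈ 0.859300

step 1 [1y] bond c/1=19/400: DF=(4127569/4000000 − 19/400·(0))/(1+19/400) = 9851/10000 ≈ 0.985100
step 2 [2y] bond c/1=17/200: DF=(2199889/2000000 − 17/200·(0.985100))/(1+17/200) = 4683/5000 ≈ 0.936600
step 3 [3y] swap r/1=803/28414: DF=(1 − 803/28414·(0.985100+0.936600))/(1+803/28414) = 9197/10000 ≈ 0.919700
step 4 [4y] bond c/1=31/400: DF=(4722337/4000000 − 31/400·(0.985100+0.936600+0.919700))/(1+31/400) = 8913/10000 ≈ 0.891300
step 5 [5y] swap r/1=201/6560: DF=(1 − 201/6560·(0.985100+0.936600+0.919700+0.891300))/(1+201/6560) = 8593/10000 ≈ 0.859300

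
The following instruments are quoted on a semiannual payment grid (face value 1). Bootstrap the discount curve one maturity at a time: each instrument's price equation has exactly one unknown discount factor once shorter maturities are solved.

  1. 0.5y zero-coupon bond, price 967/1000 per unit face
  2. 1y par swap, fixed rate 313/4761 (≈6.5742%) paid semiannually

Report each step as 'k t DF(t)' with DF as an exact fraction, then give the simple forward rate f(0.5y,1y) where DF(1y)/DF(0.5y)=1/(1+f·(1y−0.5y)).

step 1 [0.5y] zero: DF = P = 967/1000 ≈ 0.967000
step 2 [1y] swap r/2=313/9522: DF=(1 − 313/9522·(0.967000))/(1+313/9522) = 4687/5000 ≈ 0.937400

1 1/2 967/1000
2 1 4687/5000
f(0.5y,1y) = ((967/1000)/(4687/5000) − 1)/(1/2) = 296/4687 ≈ 6.3153%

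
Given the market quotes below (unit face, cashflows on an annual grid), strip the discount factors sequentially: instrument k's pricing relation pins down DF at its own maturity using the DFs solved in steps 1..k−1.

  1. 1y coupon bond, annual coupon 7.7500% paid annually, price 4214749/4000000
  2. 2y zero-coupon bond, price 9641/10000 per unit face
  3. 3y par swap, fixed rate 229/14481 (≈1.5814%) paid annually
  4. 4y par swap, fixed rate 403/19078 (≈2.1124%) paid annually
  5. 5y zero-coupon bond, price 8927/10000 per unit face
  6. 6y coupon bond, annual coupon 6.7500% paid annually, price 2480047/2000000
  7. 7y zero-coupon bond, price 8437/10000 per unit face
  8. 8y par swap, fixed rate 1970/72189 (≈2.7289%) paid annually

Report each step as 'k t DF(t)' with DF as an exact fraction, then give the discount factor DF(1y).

step 1 [1y] bond c/1=31/400: DF=(4214749/4000000 − 31/400·(0))/(1+31/400) = 9779/10000 ≈ 0.977900
step 2 [2y] zero: DF = P = 9641/10000 ≈ 0.964100
step 3 [3y] swap r/1=229/14481: DF=(1 − 229/14481·(0.977900+0.964100))/(1+229/14481) = 4771/5000 ≈ 0.954200
step 4 [4y] swap r/1=403/19078: DF=(1 − 403/19078·(0.977900+0.964100+0.954200))/(1+403/19078) = 4597/5000 ≈ 0.919400
step 5 [5y] zero: DF = P = 8927/10000 ≈ 0.892700
step 6 [6y] bond c/1=27/400: DF=(2480047/2000000 − 27/400·(0.977900+0.964100+0.954200+0.919400+0.892700))/(1+27/400) = 8639/10000 ≈ 0.863900
step 7 [7y] zero: DF = P = 8437/10000 ≈ 0.843700
step 8 [8y] swap r/1=1970/72189: DF=(1 − 1970/72189·(0.977900+0.964100+0.954200+0.919400+0.892700+0.863900+0.843700))/(1+1970/72189) = 803/1000 ≈ 0.803000

1 1 9779/10000
2 2 9641/10000
3 3 4771/5000
4 4 4597/5000
5 5 8927/10000
6 6 8639/10000
7 7 8437/10000
8 8 803/1000
DF(1y) = 9779/10000 ≈ 0.977900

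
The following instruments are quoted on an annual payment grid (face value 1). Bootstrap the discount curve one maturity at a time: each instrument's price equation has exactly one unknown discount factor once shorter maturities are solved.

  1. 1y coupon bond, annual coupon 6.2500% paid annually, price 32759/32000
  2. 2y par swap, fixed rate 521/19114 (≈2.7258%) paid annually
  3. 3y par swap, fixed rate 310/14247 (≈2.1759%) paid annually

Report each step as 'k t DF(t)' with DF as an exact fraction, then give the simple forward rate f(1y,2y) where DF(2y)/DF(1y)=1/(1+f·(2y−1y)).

step 1 [1y] bond c/1=1/16: DF=(32759/32000 − 1/16·(0))/(1+1/16) = 1927/2000 ≈ 0.963500
step 2 [2y] swap r/1=521/19114: DF=(1 − 521/19114·(0.963500))/(1+521/19114) = 9479/10000 ≈ 0.947900
step 3 [3y] swap r/1=310/14247: DF=(1 − 310/14247·(0.963500+0.947900))/(1+310/14247) = 469/500 ≈ 0.938000

1 1 1927/2000
2 2 9479/10000
3 3 469/500
f(1y,2y) = ((1927/2000)/(9479/10000) − 1)/(1) = 156/9479 ≈ 1.6457%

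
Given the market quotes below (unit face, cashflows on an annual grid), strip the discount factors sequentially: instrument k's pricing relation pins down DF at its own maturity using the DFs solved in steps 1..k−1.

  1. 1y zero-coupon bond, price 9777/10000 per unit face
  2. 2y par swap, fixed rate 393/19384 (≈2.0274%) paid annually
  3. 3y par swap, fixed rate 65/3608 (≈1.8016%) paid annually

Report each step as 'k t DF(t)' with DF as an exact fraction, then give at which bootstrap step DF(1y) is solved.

1 1 9777/10000
2 2 9607/10000
3 3 237/250
DF(1y) is solved at step 1

step 1 [1y] zero: DF = P = 9777/10000 ≈ 0.977700
step 2 [2y] swap r/1=393/19384: DF=(1 − 393/19384·(0.977700))/(1+393/19384) = 9607/10000 ≈ 0.960700
step 3 [3y] swap r/1=65/3608: DF=(1 − 65/3608·(0.977700+0.960700))/(1+65/3608) = 237/250 ≈ 0.948000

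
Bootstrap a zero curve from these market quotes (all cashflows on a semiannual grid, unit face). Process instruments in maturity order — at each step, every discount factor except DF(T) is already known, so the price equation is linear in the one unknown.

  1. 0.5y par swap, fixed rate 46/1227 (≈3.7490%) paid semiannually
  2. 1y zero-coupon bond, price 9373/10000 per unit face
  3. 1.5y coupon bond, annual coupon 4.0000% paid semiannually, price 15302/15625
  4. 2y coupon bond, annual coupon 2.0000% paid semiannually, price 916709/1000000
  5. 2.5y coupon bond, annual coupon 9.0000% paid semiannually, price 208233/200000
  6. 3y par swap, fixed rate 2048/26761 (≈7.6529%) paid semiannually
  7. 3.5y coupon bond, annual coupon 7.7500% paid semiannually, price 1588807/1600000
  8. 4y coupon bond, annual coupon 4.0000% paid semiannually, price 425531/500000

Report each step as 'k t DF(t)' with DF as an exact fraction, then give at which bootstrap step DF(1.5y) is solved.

step 1 [0.5y] swap r/2=23/1227: DF=(1 − 23/1227·(0))/(1+23/1227) = 1227/1250 ≈ 0.981600
step 2 [1y] zero: DF = P = 9373/10000 ≈ 0.937300
step 3 [1.5y] bond c/2=1/50: DF=(15302/15625 − 1/50·(0.981600+0.937300))/(1+1/50) = 369/400 ≈ 0.922500
step 4 [2y] bond c/2=1/100: DF=(916709/1000000 − 1/100·(0.981600+0.937300+0.922500))/(1+1/100) = 1759/2000 ≈ 0.879500
step 5 [2.5y] bond c/2=9/200: DF=(208233/200000 − 9/200·(0.981600+0.937300+0.922500+0.879500))/(1+9/200) = 8361/10000 ≈ 0.836100
step 6 [3y] swap r/2=1024/26761: DF=(1 − 1024/26761·(0.981600+0.937300+0.922500+0.879500+0.836100))/(1+1024/26761) = 497/625 ≈ 0.795200
step 7 [3.5y] bond c/2=31/800: DF=(1588807/1600000 − 31/800·(0.981600+0.937300+0.922500+0.879500+0.836100+0.795200))/(1+31/800) = 7563/10000 ≈ 0.756300
step 8 [4y] bond c/2=1/50: DF=(425531/500000 − 1/50·(0.981600+0.937300+0.922500+0.879500+0.836100+0.795200+0.756300))/(1+1/50) = 3573/5000 ≈ 0.714600

1 1/2 1227/1250
2 1 9373/10000
3 3/2 369/400
4 2 1759/2000
5 5/2 8361/10000
6 3 497/625
7 7/2 7563/10000
8 4 3573/5000
DF(1.5y) is solved at step 3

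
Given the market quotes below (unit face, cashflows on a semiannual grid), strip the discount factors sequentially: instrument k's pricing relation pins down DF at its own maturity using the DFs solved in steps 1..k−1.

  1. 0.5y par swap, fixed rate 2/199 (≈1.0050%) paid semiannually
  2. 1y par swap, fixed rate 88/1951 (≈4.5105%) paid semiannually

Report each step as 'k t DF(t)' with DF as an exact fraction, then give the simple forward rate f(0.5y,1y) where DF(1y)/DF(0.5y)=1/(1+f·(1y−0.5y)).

step 1 [0.5y] swap r/2=1/199: DF=(1 − 1/199·(0))/(1+1/199) = 199/200 ≈ 0.995000
step 2 [1y] swap r/2=44/1951: DF=(1 − 44/1951·(0.995000))/(1+44/1951) = 239/250 ≈ 0.956000

1 1/2 199/200
2 1 239/250
f(0.5y,1y) = ((199/200)/(239/250) − 1)/(1/2) = 39/478 ≈ 8.1590%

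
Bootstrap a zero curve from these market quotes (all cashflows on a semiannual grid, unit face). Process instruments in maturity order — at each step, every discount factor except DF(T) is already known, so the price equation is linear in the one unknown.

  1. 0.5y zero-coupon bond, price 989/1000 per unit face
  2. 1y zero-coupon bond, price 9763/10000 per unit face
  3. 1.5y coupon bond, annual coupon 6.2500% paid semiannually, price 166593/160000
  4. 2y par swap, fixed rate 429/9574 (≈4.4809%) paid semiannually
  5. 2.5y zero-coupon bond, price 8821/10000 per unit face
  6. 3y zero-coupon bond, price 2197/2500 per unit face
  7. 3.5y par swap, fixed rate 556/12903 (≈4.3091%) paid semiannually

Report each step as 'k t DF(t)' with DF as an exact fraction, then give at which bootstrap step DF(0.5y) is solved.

step 1 [0.5y] zero: DF = P = 989/1000 ≈ 0.989000
step 2 [1y] zero: DF = P = 9763/10000 ≈ 0.976300
step 3 [1.5y] bond c/2=1/32: DF=(166593/160000 − 1/32·(0.989000+0.976300))/(1+1/32) = 9501/10000 ≈ 0.950100
step 4 [2y] swap r/2=429/19148: DF=(1 − 429/19148·(0.989000+0.976300+0.950100))/(1+429/19148) = 4571/5000 ≈ 0.914200
step 5 [2.5y] zero: DF = P = 8821/10000 ≈ 0.882100
step 6 [3y] zero: DF = P = 2197/2500 ≈ 0.878800
step 7 [3.5y] swap r/2=278/12903: DF=(1 − 278/12903·(0.989000+0.976300+0.950100+0.914200+0.882100+0.878800))/(1+278/12903) = 861/1000 ≈ 0.861000

1 1/2 989/1000
2 1 9763/10000
3 3/2 9501/10000
4 2 4571/5000
5 5/2 8821/10000
6 3 2197/2500
7 7/2 861/1000
DF(0.5y) is solved at step 1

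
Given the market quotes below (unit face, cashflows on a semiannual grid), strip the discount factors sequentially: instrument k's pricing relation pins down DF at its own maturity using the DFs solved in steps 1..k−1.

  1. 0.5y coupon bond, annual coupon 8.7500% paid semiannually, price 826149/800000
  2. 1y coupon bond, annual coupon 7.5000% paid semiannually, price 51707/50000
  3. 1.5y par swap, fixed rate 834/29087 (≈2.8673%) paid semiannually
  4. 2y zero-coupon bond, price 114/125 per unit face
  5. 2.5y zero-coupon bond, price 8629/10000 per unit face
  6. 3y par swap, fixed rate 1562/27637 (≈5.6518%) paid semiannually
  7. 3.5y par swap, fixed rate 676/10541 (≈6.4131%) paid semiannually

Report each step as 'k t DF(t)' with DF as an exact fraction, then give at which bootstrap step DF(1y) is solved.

1 1/2 4947/5000
2 1 961/1000
3 3/2 9583/10000
4 2 114/125
5 5/2 8629/10000
6 3 4219/5000
7 7/2 1993/2500
DF(1y) is solved at step 2

step 1 [0.5y] bond c/2=7/160: DF=(826149/800000 − 7/160·(0))/(1+7/160) = 4947/5000 ≈ 0.989400
step 2 [1y] bond c/2=3/80: DF=(51707/50000 − 3/80·(0.989400))/(1+3/80) = 961/1000 ≈ 0.961000
step 3 [1.5y] swap r/2=417/29087: DF=(1 − 417/29087·(0.989400+0.961000))/(1+417/29087) = 9583/10000 ≈ 0.958300
step 4 [2y] zero: DF = P = 114/125 ≈ 0.912000
step 5 [2.5y] zero: DF = P = 8629/10000 ≈ 0.862900
step 6 [3y] swap r/2=781/27637: DF=(1 − 781/27637·(0.989400+0.961000+0.958300+0.912000+0.862900))/(1+781/27637) = 4219/5000 ≈ 0.843800
step 7 [3.5y] swap r/2=338/10541: DF=(1 − 338/10541·(0.989400+0.961000+0.958300+0.912000+0.862900+0.843800))/(1+338/10541) = 1993/2500 ≈ 0.797200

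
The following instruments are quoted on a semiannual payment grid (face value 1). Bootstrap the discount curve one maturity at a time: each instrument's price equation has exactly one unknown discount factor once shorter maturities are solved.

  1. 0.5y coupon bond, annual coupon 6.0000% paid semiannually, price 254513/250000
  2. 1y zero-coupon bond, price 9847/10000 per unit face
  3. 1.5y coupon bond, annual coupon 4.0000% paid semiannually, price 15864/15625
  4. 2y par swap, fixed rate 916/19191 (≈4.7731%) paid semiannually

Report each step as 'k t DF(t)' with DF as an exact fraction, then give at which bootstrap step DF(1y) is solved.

step 1 [0.5y] bond c/2=3/100: DF=(254513/250000 − 3/100·(0))/(1+3/100) = 2471/2500 ≈ 0.988400
step 2 [1y] zero: DF = P = 9847/10000 ≈ 0.984700
step 3 [1.5y] bond c/2=1/50: DF=(15864/15625 − 1/50·(0.988400+0.984700))/(1+1/50) = 9567/10000 ≈ 0.956700
step 4 [2y] swap r/2=458/19191: DF=(1 − 458/19191·(0.988400+0.984700+0.956700))/(1+458/19191) = 2271/2500 ≈ 0.908400

1 1/2 2471/2500
2 1 9847/10000
3 3/2 9567/10000
4 2 2271/2500
DF(1y) is solved at step 2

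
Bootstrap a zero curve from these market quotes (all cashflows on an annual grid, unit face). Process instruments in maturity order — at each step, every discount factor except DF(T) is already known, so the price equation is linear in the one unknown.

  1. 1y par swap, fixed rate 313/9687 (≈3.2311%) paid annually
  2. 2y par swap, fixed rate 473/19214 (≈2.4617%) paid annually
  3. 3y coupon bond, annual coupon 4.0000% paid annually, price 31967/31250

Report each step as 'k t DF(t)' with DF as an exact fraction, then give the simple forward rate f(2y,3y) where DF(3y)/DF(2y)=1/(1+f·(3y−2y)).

step 1 [1y] swap r/1=313/9687: DF=(1 − 313/9687·(0))/(1+313/9687) = 9687/10000 ≈ 0.968700
step 2 [2y] swap r/1=473/19214: DF=(1 − 473/19214·(0.968700))/(1+473/19214) = 9527/10000 ≈ 0.952700
step 3 [3y] bond c/1=1/25: DF=(31967/31250 − 1/25·(0.968700+0.952700))/(1+1/25) = 9097/10000 ≈ 0.909700

1 1 9687/10000
2 2 9527/10000
3 3 9097/10000
f(2y,3y) = ((9527/10000)/(9097/10000) − 1)/(1) = 430/9097 ≈ 4.7268%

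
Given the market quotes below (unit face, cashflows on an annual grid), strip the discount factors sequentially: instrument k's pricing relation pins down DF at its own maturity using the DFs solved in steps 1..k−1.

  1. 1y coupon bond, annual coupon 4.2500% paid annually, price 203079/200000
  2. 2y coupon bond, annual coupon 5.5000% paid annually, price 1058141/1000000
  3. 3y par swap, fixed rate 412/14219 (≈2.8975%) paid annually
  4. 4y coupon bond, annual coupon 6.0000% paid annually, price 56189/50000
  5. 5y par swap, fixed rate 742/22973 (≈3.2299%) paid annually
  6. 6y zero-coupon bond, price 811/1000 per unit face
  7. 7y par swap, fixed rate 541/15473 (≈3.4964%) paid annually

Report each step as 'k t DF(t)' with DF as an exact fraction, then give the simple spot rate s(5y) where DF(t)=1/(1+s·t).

1 1 487/500
2 2 4761/5000
3 3 1147/1250
4 4 562/625
5 5 2129/2500
6 6 811/1000
7 7 1959/2500
s(5y) = (1/(2129/2500) − 1)/(5) = 371/10645 ≈ 3.4852%

step 1 [1y] bond c/1=17/400: DF=(203079/200000 − 17/400·(0))/(1+17/400) = 487/500 ≈ 0.974000
step 2 [2y] bond c/1=11/200: DF=(1058141/1000000 − 11/200·(0.974000))/(1+11/200) = 4761/5000 ≈ 0.952200
step 3 [3y] swap r/1=412/14219: DF=(1 − 412/14219·(0.974000+0.952200))/(1+412/14219) = 1147/1250 ≈ 0.917600
step 4 [4y] bond c/1=3/50: DF=(56189/50000 − 3/50·(0.974000+0.952200+0.917600))/(1+3/50) = 562/625 ≈ 0.899200
step 5 [5y] swap r/1=742/22973: DF=(1 − 742/22973·(0.974000+0.952200+0.917600+0.899200))/(1+742/22973) = 2129/2500 ≈ 0.851600
step 6 [6y] zero: DF = P = 811/1000 ≈ 0.811000
step 7 [7y] swap r/1=541/15473: DF=(1 − 541/15473·(0.974000+0.952200+0.917600+0.899200+0.851600+0.811000))/(1+541/15473) = 1959/2500 ≈ 0.783600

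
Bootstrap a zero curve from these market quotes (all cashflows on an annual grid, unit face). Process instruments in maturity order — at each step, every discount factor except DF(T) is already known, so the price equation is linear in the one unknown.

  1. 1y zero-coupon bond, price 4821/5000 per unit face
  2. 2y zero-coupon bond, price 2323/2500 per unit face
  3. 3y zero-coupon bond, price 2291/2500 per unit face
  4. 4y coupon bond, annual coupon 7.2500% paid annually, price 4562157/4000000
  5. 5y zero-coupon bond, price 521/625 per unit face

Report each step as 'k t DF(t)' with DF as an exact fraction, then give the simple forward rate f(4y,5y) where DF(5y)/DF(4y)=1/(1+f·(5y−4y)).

step 1 [1y] zero: DF = P = 4821/5000 ≈ 0.964200
step 2 [2y] zero: DF = P = 2323/2500 ≈ 0.929200
step 3 [3y] zero: DF = P = 2291/2500 ≈ 0.916400
step 4 [4y] bond c/1=29/400: DF=(4562157/4000000 − 29/400·(0.964200+0.929200+0.916400))/(1+29/400) = 1747/2000 ≈ 0.873500
step 5 [5y] zero: DF = P = 521/625 ≈ 0.833600

1 1 4821/5000
2 2 2323/2500
3 3 2291/2500
4 4 1747/2000
5 5 521/625
f(4y,5y) = ((1747/2000)/(521/625) − 1)/(1) = 399/8336 ≈ 4.7865%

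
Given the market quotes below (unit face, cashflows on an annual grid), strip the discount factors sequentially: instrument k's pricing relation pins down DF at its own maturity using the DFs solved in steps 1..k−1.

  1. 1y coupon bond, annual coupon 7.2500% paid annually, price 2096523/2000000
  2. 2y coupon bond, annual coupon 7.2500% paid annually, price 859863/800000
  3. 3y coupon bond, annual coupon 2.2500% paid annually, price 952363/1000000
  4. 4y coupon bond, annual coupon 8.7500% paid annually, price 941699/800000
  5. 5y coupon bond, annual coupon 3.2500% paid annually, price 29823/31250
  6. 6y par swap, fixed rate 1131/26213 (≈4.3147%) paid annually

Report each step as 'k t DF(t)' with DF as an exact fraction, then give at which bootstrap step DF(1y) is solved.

1 1 4887/5000
2 2 9361/10000
3 3 8893/10000
4 4 8569/10000
5 5 8091/10000
6 6 3869/5000
DF(1y) is solved at step 1

step 1 [1y] bond c/1=29/400: DF=(2096523/2000000 − 29/400·(0))/(1+29/400) = 4887/5000 ≈ 0.977400
step 2 [2y] bond c/1=29/400: DF=(859863/800000 − 29/400·(0.977400))/(1+29/400) = 9361/10000 ≈ 0.936100
step 3 [3y] bond c/1=9/400: DF=(952363/1000000 − 9/400·(0.977400+0.936100))/(1+9/400) = 8893/10000 ≈ 0.889300
step 4 [4y] bond c/1=7/80: DF=(941699/800000 − 7/80·(0.977400+0.936100+0.889300))/(1+7/80) = 8569/10000 ≈ 0.856900
step 5 [5y] bond c/1=13/400: DF=(29823/31250 − 13/400·(0.977400+0.936100+0.889300+0.856900))/(1+13/400) = 8091/10000 ≈ 0.809100
step 6 [6y] swap r/1=1131/26213: DF=(1 − 1131/26213·(0.977400+0.936100+0.889300+0.856900+0.809100))/(1+1131/26213) = 3869/5000 ≈ 0.773800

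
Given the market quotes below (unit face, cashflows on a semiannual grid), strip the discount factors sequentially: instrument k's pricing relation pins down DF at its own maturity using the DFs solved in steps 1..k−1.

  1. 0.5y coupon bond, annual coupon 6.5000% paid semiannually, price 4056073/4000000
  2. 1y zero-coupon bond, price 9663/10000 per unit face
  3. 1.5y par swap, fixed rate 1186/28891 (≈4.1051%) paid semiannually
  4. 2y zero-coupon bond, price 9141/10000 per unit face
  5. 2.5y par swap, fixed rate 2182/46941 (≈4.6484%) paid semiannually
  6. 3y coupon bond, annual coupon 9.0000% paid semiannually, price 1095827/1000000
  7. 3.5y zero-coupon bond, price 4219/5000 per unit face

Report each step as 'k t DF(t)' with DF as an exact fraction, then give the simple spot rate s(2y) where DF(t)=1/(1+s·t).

step 1 [0.5y] bond c/2=13/400: DF=(4056073/4000000 − 13/400·(0))/(1+13/400) = 9821/10000 ≈ 0.982100
step 2 [1y] zero: DF = P = 9663/10000 ≈ 0.966300
step 3 [1.5y] swap r/2=593/28891: DF=(1 − 593/28891·(0.982100+0.966300))/(1+593/28891) = 9407/10000 ≈ 0.940700
step 4 [2y] zero: DF = P = 9141/10000 ≈ 0.914100
step 5 [2.5y] swap r/2=1091/46941: DF=(1 − 1091/46941·(0.982100+0.966300+0.940700+0.914100))/(1+1091/46941) = 8909/10000 ≈ 0.890900
step 6 [3y] bond c/2=9/200: DF=(1095827/1000000 − 9/200·(0.982100+0.966300+0.940700+0.914100+0.890900))/(1+9/200) = 1693/2000 ≈ 0.846500
step 7 [3.5y] zero: DF = P = 4219/5000 ≈ 0.843800

1 1/2 9821/10000
2 1 9663/10000
3 3/2 9407/10000
4 2 9141/10000
5 5/2 8909/10000
6 3 1693/2000
7 7/2 4219/5000
s(2y) = (1/(9141/10000) − 1)/(2) = 859/18282 ≈ 4.6986%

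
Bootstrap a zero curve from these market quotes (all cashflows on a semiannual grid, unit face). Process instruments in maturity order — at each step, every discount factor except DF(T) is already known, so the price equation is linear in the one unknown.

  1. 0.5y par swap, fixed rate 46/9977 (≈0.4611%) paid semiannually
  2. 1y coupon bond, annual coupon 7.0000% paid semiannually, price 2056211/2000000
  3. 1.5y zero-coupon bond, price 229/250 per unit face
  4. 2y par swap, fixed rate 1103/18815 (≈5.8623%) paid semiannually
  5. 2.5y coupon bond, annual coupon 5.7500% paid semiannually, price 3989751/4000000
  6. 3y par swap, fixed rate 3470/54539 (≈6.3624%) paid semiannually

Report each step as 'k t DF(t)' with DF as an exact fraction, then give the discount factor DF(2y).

1 1/2 9977/10000
2 1 2399/2500
3 3/2 229/250
4 2 8897/10000
5 5/2 2161/2500
6 3 1653/2000
DF(2y) = 8897/10000 ≈ 0.889700

step 1 [0.5y] swap r/2=23/9977: DF=(1 − 23/9977·(0))/(1+23/9977) = 9977/10000 ≈ 0.997700
step 2 [1y] bond c/2=7/200: DF=(2056211/2000000 − 7/200·(0.997700))/(1+7/200) = 2399/2500 ≈ 0.959600
step 3 [1.5y] zero: DF = P = 229/250 ≈ 0.916000
step 4 [2y] swap r/2=1103/37630: DF=(1 − 1103/37630·(0.997700+0.959600+0.916000))/(1+1103/37630) = 8897/10000 ≈ 0.889700
step 5 [2.5y] bond c/2=23/800: DF=(3989751/4000000 − 23/800·(0.997700+0.959600+0.916000+0.889700))/(1+23/800) = 2161/2500 ≈ 0.864400
step 6 [3y] swap r/2=1735/54539: DF=(1 − 1735/54539·(0.997700+0.959600+0.916000+0.889700+0.864400))/(1+1735/54539) = 1653/2000 ≈ 0.826500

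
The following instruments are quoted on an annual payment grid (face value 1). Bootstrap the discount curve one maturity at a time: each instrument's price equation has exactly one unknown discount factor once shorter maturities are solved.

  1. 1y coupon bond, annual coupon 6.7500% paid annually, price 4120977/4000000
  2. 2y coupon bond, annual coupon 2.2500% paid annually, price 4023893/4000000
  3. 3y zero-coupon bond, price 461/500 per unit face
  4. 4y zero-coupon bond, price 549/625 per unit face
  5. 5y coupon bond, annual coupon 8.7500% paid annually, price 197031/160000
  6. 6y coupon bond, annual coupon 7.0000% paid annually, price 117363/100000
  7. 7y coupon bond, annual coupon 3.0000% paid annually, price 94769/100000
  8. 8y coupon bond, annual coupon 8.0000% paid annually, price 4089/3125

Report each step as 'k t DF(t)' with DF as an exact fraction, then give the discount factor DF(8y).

1 1 9651/10000
2 2 4813/5000
3 3 461/500
4 4 549/625
5 5 2081/2500
6 6 1597/2000
7 7 191/250
8 8 379/500
DF(8y) = 379/500 ≈ 0.758000

step 1 [1y] bond c/1=27/400: DF=(4120977/4000000 − 27/400·(0))/(1+27/400) = 9651/10000 ≈ 0.965100
step 2 [2y] bond c/1=9/400: DF=(4023893/4000000 − 9/400·(0.965100))/(1+9/400) = 4813/5000 ≈ 0.962600
step 3 [3y] zero: DF = P = 461/500 ≈ 0.922000
step 4 [4y] zero: DF = P = 549/625 ≈ 0.878400
step 5 [5y] bond c/1=7/80: DF=(197031/160000 − 7/80·(0.965100+0.962600+0.922000+0.878400))/(1+7/80) = 2081/2500 ≈ 0.832400
step 6 [6y] bond c/1=7/100: DF=(117363/100000 − 7/100·(0.965100+0.962600+0.922000+0.878400+0.832400))/(1+7/100) = 1597/2000 ≈ 0.798500
step 7 [7y] bond c/1=3/100: DF=(94769/100000 − 3/100·(0.965100+0.962600+0.922000+0.878400+0.832400+0.798500))/(1+3/100) = 191/250 ≈ 0.764000
step 8 [8y] bond c/1=2/25: DF=(4089/3125 − 2/25·(0.965100+0.962600+0.922000+0.878400+0.832400+0.798500+0.764000))/(1+2/25) = 379/500 ≈ 0.758000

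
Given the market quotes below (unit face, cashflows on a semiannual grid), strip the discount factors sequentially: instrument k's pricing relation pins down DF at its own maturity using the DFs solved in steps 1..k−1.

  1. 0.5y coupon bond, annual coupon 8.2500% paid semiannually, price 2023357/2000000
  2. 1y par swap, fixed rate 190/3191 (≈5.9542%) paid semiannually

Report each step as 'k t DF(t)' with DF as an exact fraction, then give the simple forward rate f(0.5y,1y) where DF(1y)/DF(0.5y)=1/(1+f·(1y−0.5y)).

1 1/2 2429/2500
2 1 943/1000
f(0.5y,1y) = ((2429/2500)/(943/1000) − 1)/(1/2) = 286/4715 ≈ 6.0657%

step 1 [0.5y] bond c/2=33/800: DF=(2023357/2000000 − 33/800·(0))/(1+33/800) = 2429/2500 ≈ 0.971600
step 2 [1y] swap r/2=95/3191: DF=(1 − 95/3191·(0.971600))/(1+95/3191) = 943/1000 ≈ 0.943000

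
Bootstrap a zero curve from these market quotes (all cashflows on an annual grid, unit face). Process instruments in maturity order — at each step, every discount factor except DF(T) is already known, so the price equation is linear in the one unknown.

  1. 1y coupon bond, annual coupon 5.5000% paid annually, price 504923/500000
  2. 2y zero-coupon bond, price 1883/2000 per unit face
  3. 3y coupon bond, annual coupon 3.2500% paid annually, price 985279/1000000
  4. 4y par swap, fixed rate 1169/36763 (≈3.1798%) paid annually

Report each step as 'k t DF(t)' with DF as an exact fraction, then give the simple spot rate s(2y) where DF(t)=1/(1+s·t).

1 1 2393/2500
2 2 1883/2000
3 3 1789/2000
4 4 8831/10000
s(2y) = (1/(1883/2000) − 1)/(2) = 117/3766 ≈ 3.1067%

step 1 [1y] bond c/1=11/200: DF=(504923/500000 − 11/200·(0))/(1+11/200) = 2393/2500 ≈ 0.957200
step 2 [2y] zero: DF = P = 1883/2000 ≈ 0.941500
step 3 [3y] bond c/1=13/400: DF=(985279/1000000 − 13/400·(0.957200+0.941500))/(1+13/400) = 1789/2000 ≈ 0.894500
step 4 [4y] swap r/1=1169/36763: DF=(1 − 1169/36763·(0.957200+0.941500+0.894500))/(1+1169/36763) = 8831/10000 ≈ 0.883100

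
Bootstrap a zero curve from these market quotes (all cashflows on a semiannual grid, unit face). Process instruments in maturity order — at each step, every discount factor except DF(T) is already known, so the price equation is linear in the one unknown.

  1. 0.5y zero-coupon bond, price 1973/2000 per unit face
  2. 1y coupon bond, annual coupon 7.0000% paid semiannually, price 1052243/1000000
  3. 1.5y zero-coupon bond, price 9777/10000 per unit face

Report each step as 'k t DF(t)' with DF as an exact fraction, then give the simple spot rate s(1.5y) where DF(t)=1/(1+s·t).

1 1/2 1973/2000
2 1 9833/10000
3 3/2 9777/10000
s(1.5y) = (1/(9777/10000) − 1)/(3/2) = 446/29331 ≈ 1.5206%

step 1 [0.5y] zero: DF = P = 1973/2000 ≈ 0.986500
step 2 [1y] bond c/2=7/200: DF=(1052243/1000000 − 7/200·(0.986500))/(1+7/200) = 9833/10000 ≈ 0.983300
step 3 [1.5y] zero: DF = P = 9777/10000 ≈ 0.977700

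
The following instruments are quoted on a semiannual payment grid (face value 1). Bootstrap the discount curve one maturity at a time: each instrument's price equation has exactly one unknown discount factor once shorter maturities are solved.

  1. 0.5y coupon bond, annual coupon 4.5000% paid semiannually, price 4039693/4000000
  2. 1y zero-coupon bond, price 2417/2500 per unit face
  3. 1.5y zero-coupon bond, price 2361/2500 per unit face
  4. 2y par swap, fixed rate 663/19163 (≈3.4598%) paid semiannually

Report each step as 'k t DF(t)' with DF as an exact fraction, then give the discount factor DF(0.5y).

1 1/2 9877/10000
2 1 2417/2500
3 3/2 2361/2500
4 2 9337/10000
DF(0.5y) = 9877/10000 ≈ 0.987700

step 1 [0.5y] bond c/2=9/400: DF=(4039693/4000000 − 9/400·(0))/(1+9/400) = 9877/10000 ≈ 0.987700
step 2 [1y] zero: DF = P = 2417/2500 ≈ 0.966800
step 3 [1.5y] zero: DF = P = 2361/2500 ≈ 0.944400
step 4 [2y] swap r/2=663/38326: DF=(1 − 663/38326·(0.987700+0.966800+0.944400))/(1+663/38326) = 9337/10000 ≈ 0.933700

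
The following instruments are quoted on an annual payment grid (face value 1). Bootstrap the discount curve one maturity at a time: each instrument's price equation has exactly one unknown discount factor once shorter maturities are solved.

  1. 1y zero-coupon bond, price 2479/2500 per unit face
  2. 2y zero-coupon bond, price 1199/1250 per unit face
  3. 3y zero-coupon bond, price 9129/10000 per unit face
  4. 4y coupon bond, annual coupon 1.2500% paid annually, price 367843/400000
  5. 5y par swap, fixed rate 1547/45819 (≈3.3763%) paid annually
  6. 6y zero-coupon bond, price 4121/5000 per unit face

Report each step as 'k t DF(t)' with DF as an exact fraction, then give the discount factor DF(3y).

1 1 2479/2500
2 2 1199/1250
3 3 9129/10000
4 4 8729/10000
5 5 8453/10000
6 6 4121/5000
DF(3y) = 9129/10000 ≈ 0.912900

step 1 [1y] zero: DF = P = 2479/2500 ≈ 0.991600
step 2 [2y] zero: DF = P = 1199/1250 ≈ 0.959200
step 3 [3y] zero: DF = P = 9129/10000 ≈ 0.912900
step 4 [4y] bond c/1=1/80: DF=(367843/400000 − 1/80·(0.991600+0.959200+0.912900))/(1+1/80) = 8729/10000 ≈ 0.872900
step 5 [5y] swap r/1=1547/45819: DF=(1 − 1547/45819·(0.991600+0.959200+0.912900+0.872900))/(1+1547/45819) = 8453/10000 ≈ 0.845300
step 6 [6y] zero: DF = P = 4121/5000 ≈ 0.824200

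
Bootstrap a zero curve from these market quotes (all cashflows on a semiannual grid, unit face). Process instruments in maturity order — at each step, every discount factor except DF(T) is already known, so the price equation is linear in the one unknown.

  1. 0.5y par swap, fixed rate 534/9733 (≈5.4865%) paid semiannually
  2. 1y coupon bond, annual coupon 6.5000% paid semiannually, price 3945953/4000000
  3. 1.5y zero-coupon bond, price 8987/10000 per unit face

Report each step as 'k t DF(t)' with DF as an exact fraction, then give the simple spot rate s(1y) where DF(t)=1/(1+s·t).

step 1 [0.5y] swap r/2=267/9733: DF=(1 − 267/9733·(0))/(1+267/9733) = 9733/10000 ≈ 0.973300
step 2 [1y] bond c/2=13/400: DF=(3945953/4000000 − 13/400·(0.973300))/(1+13/400) = 578/625 ≈ 0.924800
step 3 [1.5y] zero: DF = P = 8987/10000 ≈ 0.898700

1 1/2 9733/10000
2 1 578/625
3 3/2 8987/10000
s(1y) = (1/(578/625) − 1)/(1) = 47/578 ≈ 8.1315%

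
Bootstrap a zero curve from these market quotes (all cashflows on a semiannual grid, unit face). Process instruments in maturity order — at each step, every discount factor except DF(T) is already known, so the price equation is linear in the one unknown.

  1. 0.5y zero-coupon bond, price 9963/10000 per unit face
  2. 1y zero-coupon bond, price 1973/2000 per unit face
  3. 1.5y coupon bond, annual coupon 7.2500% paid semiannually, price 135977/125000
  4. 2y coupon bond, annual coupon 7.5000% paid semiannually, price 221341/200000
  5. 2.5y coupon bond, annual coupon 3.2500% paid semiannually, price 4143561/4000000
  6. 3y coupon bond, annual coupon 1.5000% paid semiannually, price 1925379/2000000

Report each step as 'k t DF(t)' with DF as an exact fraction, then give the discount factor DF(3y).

1 1/2 9963/10000
2 1 1973/2000
3 3/2 2451/2500
4 2 2399/2500
5 5/2 4783/5000
6 3 1149/1250
DF(3y) = 1149/1250 ≈ 0.919200

step 1 [0.5y] zero: DF = P = 9963/10000 ≈ 0.996300
step 2 [1y] zero: DF = P = 1973/2000 ≈ 0.986500
step 3 [1.5y] bond c/2=29/800: DF=(135977/125000 − 29/800·(0.996300+0.986500))/(1+29/800) = 2451/2500 ≈ 0.980400
step 4 [2y] bond c/2=3/80: DF=(221341/200000 − 3/80·(0.996300+0.986500+0.980400))/(1+3/80) = 2399/2500 ≈ 0.959600
step 5 [2.5y] bond c/2=13/800: DF=(4143561/4000000 − 13/800·(0.996300+0.986500+0.980400+0.959600))/(1+13/800) = 4783/5000 ≈ 0.956600
step 6 [3y] bond c/2=3/400: DF=(1925379/2000000 − 3/400·(0.996300+0.986500+0.980400+0.959600+0.956600))/(1+3/400) = 1149/1250 ≈ 0.919200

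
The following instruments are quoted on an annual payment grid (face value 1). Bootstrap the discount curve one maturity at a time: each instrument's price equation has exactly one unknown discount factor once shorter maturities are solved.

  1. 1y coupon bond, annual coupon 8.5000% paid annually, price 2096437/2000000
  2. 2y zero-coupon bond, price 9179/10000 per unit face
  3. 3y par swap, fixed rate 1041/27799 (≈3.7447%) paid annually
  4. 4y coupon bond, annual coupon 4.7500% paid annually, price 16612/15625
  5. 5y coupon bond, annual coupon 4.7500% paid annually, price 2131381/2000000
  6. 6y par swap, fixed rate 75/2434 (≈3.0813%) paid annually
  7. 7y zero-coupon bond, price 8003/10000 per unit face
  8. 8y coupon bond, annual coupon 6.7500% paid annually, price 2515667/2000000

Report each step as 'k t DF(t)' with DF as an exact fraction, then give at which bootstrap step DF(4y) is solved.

step 1 [1y] bond c/1=17/200: DF=(2096437/2000000 − 17/200·(0))/(1+17/200) = 9661/10000 ≈ 0.966100
step 2 [2y] zero: DF = P = 9179/10000 ≈ 0.917900
step 3 [3y] swap r/1=1041/27799: DF=(1 − 1041/27799·(0.966100+0.917900))/(1+1041/27799) = 8959/10000 ≈ 0.895900
step 4 [4y] bond c/1=19/400: DF=(16612/15625 − 19/400·(0.966100+0.917900+0.895900))/(1+19/400) = 8889/10000 ≈ 0.888900
step 5 [5y] bond c/1=19/400: DF=(2131381/2000000 − 19/400·(0.966100+0.917900+0.895900+0.888900))/(1+19/400) = 851/1000 ≈ 0.851000
step 6 [6y] swap r/1=75/2434: DF=(1 − 75/2434·(0.966100+0.917900+0.895900+0.888900+0.851000))/(1+75/2434) = 167/200 ≈ 0.835000
step 7 [7y] zero: DF = P = 8003/10000 ≈ 0.800300
step 8 [8y] bond c/1=27/400: DF=(2515667/2000000 − 27/400·(0.966100+0.917900+0.895900+0.888900+0.851000+0.835000+0.800300))/(1+27/400) = 7891/10000 ≈ 0.789100

1 1 9661/10000
2 2 9179/10000
3 3 8959/10000
4 4 8889/10000
5 5 851/1000
6 6 167/200
7 7 8003/10000
8 8 7891/10000
DF(4y) is solved at step 4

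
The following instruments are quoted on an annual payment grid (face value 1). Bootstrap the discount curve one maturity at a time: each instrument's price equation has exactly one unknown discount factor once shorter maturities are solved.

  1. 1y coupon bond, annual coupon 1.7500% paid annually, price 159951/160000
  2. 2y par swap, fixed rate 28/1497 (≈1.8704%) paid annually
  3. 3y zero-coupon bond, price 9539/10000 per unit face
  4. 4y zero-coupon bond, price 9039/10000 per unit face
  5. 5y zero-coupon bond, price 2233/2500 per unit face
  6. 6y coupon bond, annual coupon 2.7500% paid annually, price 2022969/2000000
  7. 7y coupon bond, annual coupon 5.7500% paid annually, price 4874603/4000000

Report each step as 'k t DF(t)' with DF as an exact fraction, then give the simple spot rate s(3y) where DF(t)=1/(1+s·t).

1 1 393/400
2 2 2409/2500
3 3 9539/10000
4 4 9039/10000
5 5 2233/2500
6 6 8587/10000
7 7 8503/10000
s(3y) = (1/(9539/10000) − 1)/(3) = 461/28617 ≈ 1.6109%

step 1 [1y] bond c/1=7/400: DF=(159951/160000 − 7/400·(0))/(1+7/400) = 393/400 ≈ 0.982500
step 2 [2y] swap r/1=28/1497: DF=(1 − 28/1497·(0.982500))/(1+28/1497) = 2409/2500 ≈ 0.963600
step 3 [3y] zero: DF = P = 9539/10000 ≈ 0.953900
step 4 [4y] zero: DF = P = 9039/10000 ≈ 0.903900
step 5 [5y] zero: DF = P = 2233/2500 ≈ 0.893200
step 6 [6y] bond c/1=11/400: DF=(2022969/2000000 − 11/400·(0.982500+0.963600+0.953900+0.903900+0.893200))/(1+11/400) = 8587/10000 ≈ 0.858700
step 7 [7y] bond c/1=23/400: DF=(4874603/4000000 − 23/400·(0.982500+0.963600+0.953900+0.903900+0.893200+0.858700))/(1+23/400) = 8503/10000 ≈ 0.850300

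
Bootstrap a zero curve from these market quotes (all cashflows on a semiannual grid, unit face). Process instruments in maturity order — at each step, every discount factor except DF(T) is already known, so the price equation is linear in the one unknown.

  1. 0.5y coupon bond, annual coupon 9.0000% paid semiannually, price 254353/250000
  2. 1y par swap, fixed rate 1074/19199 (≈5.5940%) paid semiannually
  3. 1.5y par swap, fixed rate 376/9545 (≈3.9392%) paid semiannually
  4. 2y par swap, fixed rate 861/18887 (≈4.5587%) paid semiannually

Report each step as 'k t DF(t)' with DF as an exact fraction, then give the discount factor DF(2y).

1 1/2 1217/1250
2 1 9463/10000
3 3/2 2359/2500
4 2 9139/10000
DF(2y) = 9139/10000 ≈ 0.913900

step 1 [0.5y] bond c/2=9/200: DF=(254353/250000 − 9/200·(0))/(1+9/200) = 1217/1250 ≈ 0.973600
step 2 [1y] swap r/2=537/19199: DF=(1 − 537/19199·(0.973600))/(1+537/19199) = 9463/10000 ≈ 0.946300
step 3 [1.5y] swap r/2=188/9545: DF=(1 − 188/9545·(0.973600+0.946300))/(1+188/9545) = 2359/2500 ≈ 0.943600
step 4 [2y] swap r/2=861/37774: DF=(1 − 861/37774·(0.973600+0.946300+0.943600))/(1+861/37774) = 9139/10000 ≈ 0.913900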